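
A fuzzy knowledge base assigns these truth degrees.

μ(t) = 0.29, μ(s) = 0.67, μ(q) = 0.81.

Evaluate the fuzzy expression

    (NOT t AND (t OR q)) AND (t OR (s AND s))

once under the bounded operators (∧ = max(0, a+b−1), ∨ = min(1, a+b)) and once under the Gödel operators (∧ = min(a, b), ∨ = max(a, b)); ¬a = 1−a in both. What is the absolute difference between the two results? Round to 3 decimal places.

Under bounded:
  NOT t = 1 − 0.29 = 0.71
  t OR q = min(1, a+b) on (0.29, 0.81) = 1.00
  NOT t AND (t OR q) = max(0, a+b−1) on (0.71, 1.00) = 0.71
  s AND s = max(0, a+b−1) on (0.67, 0.67) = 0.34
  t OR (s AND s) = min(1, a+b) on (0.29, 0.34) = 0.63
  (NOT t AND (t OR q)) AND (t OR (s AND s)) = max(0, a+b−1) on (0.71, 0.63) = 0.34
  → value = 0.3400
Under Gödel:
  NOT t = 1 − 0.29 = 0.71
  t OR q = max(a, b) on (0.29, 0.81) = 0.81
  NOT t AND (t OR q) = min(a, b) on (0.71, 0.81) = 0.71
  s AND s = min(a, b) on (0.67, 0.67) = 0.67
  t OR (s AND s) = max(a, b) on (0.29, 0.67) = 0.67
  (NOT t AND (t OR q)) AND (t OR (s AND s)) = min(a, b) on (0.71, 0.67) = 0.67
  → value = 0.6700
|0.3400 − 0.6700| = 0.330

0.330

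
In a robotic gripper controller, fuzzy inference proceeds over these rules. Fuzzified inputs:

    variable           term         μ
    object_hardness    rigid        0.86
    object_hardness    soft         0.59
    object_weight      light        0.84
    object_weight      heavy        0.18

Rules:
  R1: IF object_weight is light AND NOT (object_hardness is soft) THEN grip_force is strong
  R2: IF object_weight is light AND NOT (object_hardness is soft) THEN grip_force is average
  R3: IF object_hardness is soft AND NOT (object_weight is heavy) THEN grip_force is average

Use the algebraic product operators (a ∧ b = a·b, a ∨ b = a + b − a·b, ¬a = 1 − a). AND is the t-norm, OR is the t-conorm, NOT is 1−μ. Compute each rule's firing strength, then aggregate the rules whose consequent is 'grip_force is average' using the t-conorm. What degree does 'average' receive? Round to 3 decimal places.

R1: light=0.84, ¬soft=1−0.59=0.41; AND[a·b] → w = 0.3444
R2: light=0.84, ¬soft=1−0.59=0.41; AND[a·b] → w = 0.3444
R3: soft=0.59, ¬heavy=1−0.18=0.82; AND[a·b] → w = 0.4838
Rules with consequent 'average': {R2, R3} → strengths 0.3444, 0.4838
Aggregate via t-conorm [a + b − a·b]: 0.6616

0.662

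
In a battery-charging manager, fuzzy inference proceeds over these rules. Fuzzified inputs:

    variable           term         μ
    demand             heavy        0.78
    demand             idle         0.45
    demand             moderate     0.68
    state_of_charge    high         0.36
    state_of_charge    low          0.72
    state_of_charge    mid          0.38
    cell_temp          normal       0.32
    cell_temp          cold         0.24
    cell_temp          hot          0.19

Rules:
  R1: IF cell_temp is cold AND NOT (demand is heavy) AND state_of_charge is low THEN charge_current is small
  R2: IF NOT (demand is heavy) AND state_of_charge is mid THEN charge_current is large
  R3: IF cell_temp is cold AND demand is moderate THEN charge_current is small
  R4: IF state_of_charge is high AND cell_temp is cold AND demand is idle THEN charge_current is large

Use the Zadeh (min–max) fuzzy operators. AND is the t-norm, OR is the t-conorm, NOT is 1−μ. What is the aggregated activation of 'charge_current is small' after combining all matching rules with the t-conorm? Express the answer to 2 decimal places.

R1: cold=0.24, ¬heavy=1−0.78=0.22, low=0.72; AND[min(a, b)] → w = 0.22
R2: ¬heavy=1−0.78=0.22, mid=0.38; AND[min(a, b)] → w = 0.22
R3: cold=0.24, moderate=0.68; AND[min(a, b)] → w = 0.24
R4: high=0.36, cold=0.24, idle=0.45; AND[min(a, b)] → w = 0.24
Rules with consequent 'small': {R1, R3} → strengths 0.22, 0.24
Aggregate via t-conorm [max(a, b)]: 0.24

0.24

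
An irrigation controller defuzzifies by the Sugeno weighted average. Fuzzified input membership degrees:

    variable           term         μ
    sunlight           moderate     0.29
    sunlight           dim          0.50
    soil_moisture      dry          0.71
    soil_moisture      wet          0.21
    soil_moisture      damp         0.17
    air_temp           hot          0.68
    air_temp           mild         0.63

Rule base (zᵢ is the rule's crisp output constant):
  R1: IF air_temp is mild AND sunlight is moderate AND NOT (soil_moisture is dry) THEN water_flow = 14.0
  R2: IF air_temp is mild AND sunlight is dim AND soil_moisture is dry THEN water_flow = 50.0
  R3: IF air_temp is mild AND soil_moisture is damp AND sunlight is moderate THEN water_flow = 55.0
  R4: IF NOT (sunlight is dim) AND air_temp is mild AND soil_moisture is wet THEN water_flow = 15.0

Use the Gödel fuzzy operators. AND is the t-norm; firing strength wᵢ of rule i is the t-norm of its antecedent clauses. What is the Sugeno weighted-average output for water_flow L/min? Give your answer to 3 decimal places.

R1 (z=14.0): mild=0.63, moderate=0.29, ¬dry=1−0.71=0.29; AND[min(a, b)] → w = 0.29
R2 (z=50.0): mild=0.63, dim=0.50, dry=0.71; AND[min(a, b)] → w = 0.50
R3 (z=55.0): mild=0.63, damp=0.17, moderate=0.29; AND[min(a, b)] → w = 0.17
R4 (z=15.0): ¬dim=1−0.50=0.50, mild=0.63, wet=0.21; AND[min(a, b)] → w = 0.21
Weighted average = (0.29·14.0 + 0.50·50.0 + 0.17·55.0 + 0.21·15.0) / (0.29 + 0.50 + 0.17 + 0.21)
  = 41.5600 / 1.1700 = 35.521

35.521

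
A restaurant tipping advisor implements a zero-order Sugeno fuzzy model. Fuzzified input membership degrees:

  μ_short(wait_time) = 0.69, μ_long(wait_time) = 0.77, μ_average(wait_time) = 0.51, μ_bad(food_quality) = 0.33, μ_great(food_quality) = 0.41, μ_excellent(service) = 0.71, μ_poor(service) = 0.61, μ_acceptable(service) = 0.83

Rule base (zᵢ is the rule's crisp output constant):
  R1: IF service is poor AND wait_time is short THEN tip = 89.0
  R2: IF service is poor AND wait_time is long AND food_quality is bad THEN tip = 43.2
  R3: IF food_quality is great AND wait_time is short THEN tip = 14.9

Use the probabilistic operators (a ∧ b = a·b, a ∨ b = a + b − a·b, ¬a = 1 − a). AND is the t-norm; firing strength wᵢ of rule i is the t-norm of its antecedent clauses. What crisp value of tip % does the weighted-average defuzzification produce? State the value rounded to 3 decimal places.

56.324

R1 (z=89.0): poor=0.61, short=0.69; AND[a·b] → w = 0.4209
R2 (z=43.2): poor=0.61, long=0.77, bad=0.33; AND[a·b] → w = 0.1550
R3 (z=14.9): great=0.41, short=0.69; AND[a·b] → w = 0.2829
Weighted average = (0.4209·89.0 + 0.1550·43.2 + 0.2829·14.9) / (0.4209 + 0.1550 + 0.2829)
  = 48.3714 / 0.8588 = 56.324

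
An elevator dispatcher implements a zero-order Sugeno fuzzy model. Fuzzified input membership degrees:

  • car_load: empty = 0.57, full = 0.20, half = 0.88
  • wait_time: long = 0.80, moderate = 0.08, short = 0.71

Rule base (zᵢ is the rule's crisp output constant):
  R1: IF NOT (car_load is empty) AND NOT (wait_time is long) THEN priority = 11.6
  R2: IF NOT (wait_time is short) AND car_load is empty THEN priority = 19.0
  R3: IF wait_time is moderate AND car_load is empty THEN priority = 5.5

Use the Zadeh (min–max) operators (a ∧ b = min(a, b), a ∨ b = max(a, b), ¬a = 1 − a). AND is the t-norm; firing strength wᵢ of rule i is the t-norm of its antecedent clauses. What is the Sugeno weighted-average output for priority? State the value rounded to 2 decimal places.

R1 (z=11.6): ¬empty=1−0.57=0.43, ¬long=1−0.80=0.20; AND[min(a, b)] → w = 0.20
R2 (z=19.0): ¬short=1−0.71=0.29, empty=0.57; AND[min(a, b)] → w = 0.29
R3 (z=5.5): moderate=0.08, empty=0.57; AND[min(a, b)] → w = 0.08
Weighted average = (0.20·11.6 + 0.29·19.0 + 0.08·5.5) / (0.20 + 0.29 + 0.08)
  = 8.2700 / 0.5700 = 14.51

14.51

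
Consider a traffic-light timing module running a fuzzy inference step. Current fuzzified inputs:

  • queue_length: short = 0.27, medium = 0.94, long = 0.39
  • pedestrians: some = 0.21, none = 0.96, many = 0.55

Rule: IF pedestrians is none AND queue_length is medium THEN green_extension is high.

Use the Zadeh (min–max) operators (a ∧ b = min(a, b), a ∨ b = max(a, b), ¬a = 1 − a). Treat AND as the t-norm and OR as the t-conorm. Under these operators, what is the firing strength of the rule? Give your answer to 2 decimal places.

0.94

firing strength: none=0.96, medium=0.94; AND[min(a, b)] → w = 0.94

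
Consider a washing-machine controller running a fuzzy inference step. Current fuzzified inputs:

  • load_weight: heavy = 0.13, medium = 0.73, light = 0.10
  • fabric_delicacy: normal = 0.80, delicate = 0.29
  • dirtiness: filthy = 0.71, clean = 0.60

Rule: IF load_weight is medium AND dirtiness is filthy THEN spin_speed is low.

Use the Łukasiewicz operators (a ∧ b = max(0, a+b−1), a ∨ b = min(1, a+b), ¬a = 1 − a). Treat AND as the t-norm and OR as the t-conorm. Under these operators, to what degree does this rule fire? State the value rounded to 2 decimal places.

0.44

firing strength: medium=0.73, filthy=0.71; AND[max(0, a+b−1)] → w = 0.44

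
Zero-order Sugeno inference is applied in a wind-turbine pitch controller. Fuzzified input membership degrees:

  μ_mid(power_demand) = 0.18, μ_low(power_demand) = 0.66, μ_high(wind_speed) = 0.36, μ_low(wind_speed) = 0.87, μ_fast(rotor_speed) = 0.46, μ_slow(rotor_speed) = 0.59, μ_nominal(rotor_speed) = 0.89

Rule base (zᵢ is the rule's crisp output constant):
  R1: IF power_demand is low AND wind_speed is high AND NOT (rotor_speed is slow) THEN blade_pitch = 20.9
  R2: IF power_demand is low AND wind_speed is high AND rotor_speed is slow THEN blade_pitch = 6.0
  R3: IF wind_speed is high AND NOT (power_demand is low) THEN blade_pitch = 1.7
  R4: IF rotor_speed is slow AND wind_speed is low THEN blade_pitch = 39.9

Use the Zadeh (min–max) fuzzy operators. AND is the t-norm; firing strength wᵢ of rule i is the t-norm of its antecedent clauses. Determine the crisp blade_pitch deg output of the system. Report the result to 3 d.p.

20.487

R1 (z=20.9): low=0.66, high=0.36, ¬slow=1−0.59=0.41; AND[min(a, b)] → w = 0.36
R2 (z=6.0): low=0.66, high=0.36, slow=0.59; AND[min(a, b)] → w = 0.36
R3 (z=1.7): high=0.36, ¬low=1−0.66=0.34; AND[min(a, b)] → w = 0.34
R4 (z=39.9): slow=0.59, low=0.87; AND[min(a, b)] → w = 0.59
Weighted average = (0.36·20.9 + 0.36·6.0 + 0.34·1.7 + 0.59·39.9) / (0.36 + 0.36 + 0.34 + 0.59)
  = 33.8030 / 1.6500 = 20.487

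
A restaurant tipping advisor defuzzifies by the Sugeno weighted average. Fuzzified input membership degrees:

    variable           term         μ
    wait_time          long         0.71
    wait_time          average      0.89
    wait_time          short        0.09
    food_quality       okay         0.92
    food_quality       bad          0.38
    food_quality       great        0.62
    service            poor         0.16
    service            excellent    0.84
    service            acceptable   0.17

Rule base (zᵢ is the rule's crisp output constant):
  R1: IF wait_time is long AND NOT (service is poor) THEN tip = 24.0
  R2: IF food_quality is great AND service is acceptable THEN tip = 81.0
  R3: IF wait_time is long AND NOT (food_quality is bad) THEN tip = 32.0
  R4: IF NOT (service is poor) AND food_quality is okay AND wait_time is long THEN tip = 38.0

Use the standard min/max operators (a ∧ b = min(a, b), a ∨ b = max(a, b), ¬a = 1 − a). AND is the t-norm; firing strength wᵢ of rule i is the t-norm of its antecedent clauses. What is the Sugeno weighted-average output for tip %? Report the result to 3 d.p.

35.127

R1 (z=24.0): long=0.71, ¬poor=1−0.16=0.84; AND[min(a, b)] → w = 0.71
R2 (z=81.0): great=0.62, acceptable=0.17; AND[min(a, b)] → w = 0.17
R3 (z=32.0): long=0.71, ¬bad=1−0.38=0.62; AND[min(a, b)] → w = 0.62
R4 (z=38.0): ¬poor=1−0.16=0.84, okay=0.92, long=0.71; AND[min(a, b)] → w = 0.71
Weighted average = (0.71·24.0 + 0.17·81.0 + 0.62·32.0 + 0.71·38.0) / (0.71 + 0.17 + 0.62 + 0.71)
  = 77.6300 / 2.2100 = 35.127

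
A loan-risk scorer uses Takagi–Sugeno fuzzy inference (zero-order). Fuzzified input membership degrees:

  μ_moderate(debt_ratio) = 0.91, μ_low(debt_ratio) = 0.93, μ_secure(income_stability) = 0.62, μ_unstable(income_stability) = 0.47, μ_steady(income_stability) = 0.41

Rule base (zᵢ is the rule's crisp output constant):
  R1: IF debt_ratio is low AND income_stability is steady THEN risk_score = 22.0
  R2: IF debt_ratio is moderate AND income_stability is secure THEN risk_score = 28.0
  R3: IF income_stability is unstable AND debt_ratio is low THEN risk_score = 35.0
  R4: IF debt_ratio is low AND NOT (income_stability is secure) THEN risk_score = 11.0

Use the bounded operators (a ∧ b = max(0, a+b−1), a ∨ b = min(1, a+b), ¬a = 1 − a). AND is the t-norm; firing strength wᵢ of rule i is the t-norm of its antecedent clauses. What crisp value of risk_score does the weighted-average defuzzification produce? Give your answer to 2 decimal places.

R1 (z=22.0): low=0.93, steady=0.41; AND[max(0, a+b−1)] → w = 0.34
R2 (z=28.0): moderate=0.91, secure=0.62; AND[max(0, a+b−1)] → w = 0.53
R3 (z=35.0): unstable=0.47, low=0.93; AND[max(0, a+b−1)] → w = 0.40
R4 (z=11.0): low=0.93, ¬secure=1−0.62=0.38; AND[max(0, a+b−1)] → w = 0.31
Weighted average = (0.34·22.0 + 0.53·28.0 + 0.40·35.0 + 0.31·11.0) / (0.34 + 0.53 + 0.40 + 0.31)
  = 39.7300 / 1.5800 = 25.15

25.15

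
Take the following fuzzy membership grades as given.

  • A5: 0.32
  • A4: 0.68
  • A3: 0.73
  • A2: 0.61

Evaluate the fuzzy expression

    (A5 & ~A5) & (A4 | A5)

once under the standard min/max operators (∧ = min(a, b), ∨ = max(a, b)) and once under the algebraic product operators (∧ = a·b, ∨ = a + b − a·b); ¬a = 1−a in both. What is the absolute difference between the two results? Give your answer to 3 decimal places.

0.150

Under standard min/max:
  ~A5 = 1 − 0.32 = 0.68
  A5 & ~A5 = min(a, b) on (0.32, 0.68) = 0.32
  A4 | A5 = max(a, b) on (0.68, 0.32) = 0.68
  (A5 & ~A5) & (A4 | A5) = min(a, b) on (0.32, 0.68) = 0.32
  → value = 0.3200
Under algebraic product:
  ~A5 = 1 − 0.3200 = 0.6800
  A5 & ~A5 = a·b on (0.3200, 0.6800) = 0.2176
  A4 | A5 = a + b − a·b on (0.6800, 0.3200) = 0.7824
  (A5 & ~A5) & (A4 | A5) = a·b on (0.2176, 0.7824) = 0.1703
  → value = 0.1703
|0.3200 − 0.1703| = 0.150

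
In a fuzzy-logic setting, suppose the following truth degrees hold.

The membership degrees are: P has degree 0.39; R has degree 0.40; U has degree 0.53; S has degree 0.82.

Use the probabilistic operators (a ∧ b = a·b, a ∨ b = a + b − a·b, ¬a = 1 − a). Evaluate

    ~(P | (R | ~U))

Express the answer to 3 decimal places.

0.194

~U = 1 − 0.5300 = 0.4700
R | ~U = a + b − a·b on (0.4000, 0.4700) = 0.6820
P | (R | ~U) = a + b − a·b on (0.3900, 0.6820) = 0.8060
~(P | (R | ~U)) = 1 − 0.8060 = 0.1940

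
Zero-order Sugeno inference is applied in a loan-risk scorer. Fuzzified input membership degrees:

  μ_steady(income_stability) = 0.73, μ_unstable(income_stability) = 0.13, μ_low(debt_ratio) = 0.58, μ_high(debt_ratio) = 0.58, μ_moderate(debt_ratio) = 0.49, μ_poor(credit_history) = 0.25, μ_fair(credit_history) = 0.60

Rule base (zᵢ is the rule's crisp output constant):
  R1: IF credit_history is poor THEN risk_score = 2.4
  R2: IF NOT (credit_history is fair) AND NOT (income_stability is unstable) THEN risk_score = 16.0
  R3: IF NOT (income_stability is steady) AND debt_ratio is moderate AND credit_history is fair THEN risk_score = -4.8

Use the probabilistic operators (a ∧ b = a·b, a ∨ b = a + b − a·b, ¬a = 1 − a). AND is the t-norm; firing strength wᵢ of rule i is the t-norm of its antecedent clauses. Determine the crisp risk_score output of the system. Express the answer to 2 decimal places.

R1 (z=2.4): poor=0.25 → w = 0.2500
R2 (z=16.0): ¬fair=1−0.60=0.40, ¬unstable=1−0.13=0.87; AND[a·b] → w = 0.3480
R3 (z=-4.8): ¬steady=1−0.73=0.27, moderate=0.49, fair=0.60; AND[a·b] → w = 0.0794
Weighted average = (0.2500·2.4 + 0.3480·16.0 + 0.0794·-4.8) / (0.2500 + 0.3480 + 0.0794)
  = 5.7870 / 0.6774 = 8.54

8.54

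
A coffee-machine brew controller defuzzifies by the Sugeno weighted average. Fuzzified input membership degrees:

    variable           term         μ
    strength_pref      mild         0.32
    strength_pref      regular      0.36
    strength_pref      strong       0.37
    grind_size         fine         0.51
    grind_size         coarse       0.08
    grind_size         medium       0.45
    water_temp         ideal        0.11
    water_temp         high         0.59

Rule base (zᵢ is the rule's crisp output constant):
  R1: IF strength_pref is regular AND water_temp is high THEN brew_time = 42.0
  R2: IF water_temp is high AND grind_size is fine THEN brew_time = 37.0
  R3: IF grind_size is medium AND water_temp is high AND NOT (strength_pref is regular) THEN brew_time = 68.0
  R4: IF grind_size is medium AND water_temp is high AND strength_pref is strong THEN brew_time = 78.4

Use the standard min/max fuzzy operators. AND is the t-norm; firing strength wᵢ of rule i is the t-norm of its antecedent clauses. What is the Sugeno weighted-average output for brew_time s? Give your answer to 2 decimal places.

R1 (z=42.0): regular=0.36, high=0.59; AND[min(a, b)] → w = 0.36
R2 (z=37.0): high=0.59, fine=0.51; AND[min(a, b)] → w = 0.51
R3 (z=68.0): medium=0.45, high=0.59, ¬regular=1−0.36=0.64; AND[min(a, b)] → w = 0.45
R4 (z=78.4): medium=0.45, high=0.59, strong=0.37; AND[min(a, b)] → w = 0.37
Weighted average = (0.36·42.0 + 0.51·37.0 + 0.45·68.0 + 0.37·78.4) / (0.36 + 0.51 + 0.45 + 0.37)
  = 93.5980 / 1.6900 = 55.38

55.38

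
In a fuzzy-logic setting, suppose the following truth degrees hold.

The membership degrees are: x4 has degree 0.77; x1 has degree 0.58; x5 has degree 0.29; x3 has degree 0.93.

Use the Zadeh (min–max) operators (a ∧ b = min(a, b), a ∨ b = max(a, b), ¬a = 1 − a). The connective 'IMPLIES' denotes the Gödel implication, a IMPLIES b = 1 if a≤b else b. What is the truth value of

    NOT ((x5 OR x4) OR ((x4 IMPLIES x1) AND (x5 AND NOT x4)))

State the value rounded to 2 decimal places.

x5 OR x4 = max(a, b) on (0.29, 0.77) = 0.77
x4 IMPLIES x1  [Gödel: 1 if a≤b else b] with a=0.77, b=0.58 → 0.58
NOT x4 = 1 − 0.77 = 0.23
x5 AND NOT x4 = min(a, b) on (0.29, 0.23) = 0.23
(x4 IMPLIES x1) AND (x5 AND NOT x4) = min(a, b) on (0.58, 0.23) = 0.23
(x5 OR x4) OR ((x4 IMPLIES x1) AND (x5 AND NOT x4)) = max(a, b) on (0.77, 0.23) = 0.77
NOT ((x5 OR x4) OR ((x4 IMPLIES x1) AND (x5 AND NOT x4))) = 1 − 0.77 = 0.23

0.23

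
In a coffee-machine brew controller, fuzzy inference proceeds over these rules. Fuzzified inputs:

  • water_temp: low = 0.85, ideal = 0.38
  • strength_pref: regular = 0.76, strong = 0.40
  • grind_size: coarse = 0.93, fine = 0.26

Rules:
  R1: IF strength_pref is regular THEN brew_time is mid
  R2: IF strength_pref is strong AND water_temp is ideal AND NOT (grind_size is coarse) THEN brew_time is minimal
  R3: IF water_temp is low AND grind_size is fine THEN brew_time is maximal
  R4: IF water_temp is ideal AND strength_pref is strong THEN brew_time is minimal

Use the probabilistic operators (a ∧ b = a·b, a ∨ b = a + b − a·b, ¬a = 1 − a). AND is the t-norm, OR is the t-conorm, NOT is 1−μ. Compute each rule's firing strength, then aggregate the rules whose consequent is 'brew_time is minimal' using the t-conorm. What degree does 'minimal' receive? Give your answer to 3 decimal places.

0.161

R1: regular=0.76 → w = 0.7600
R2: strong=0.40, ideal=0.38, ¬coarse=1−0.93=0.07; AND[a·b] → w = 0.0106
R3: low=0.85, fine=0.26; AND[a·b] → w = 0.2210
R4: ideal=0.38, strong=0.40; AND[a·b] → w = 0.1520
Rules with consequent 'minimal': {R2, R4} → strengths 0.0106, 0.1520
Aggregate via t-conorm [a + b − a·b]: 0.1610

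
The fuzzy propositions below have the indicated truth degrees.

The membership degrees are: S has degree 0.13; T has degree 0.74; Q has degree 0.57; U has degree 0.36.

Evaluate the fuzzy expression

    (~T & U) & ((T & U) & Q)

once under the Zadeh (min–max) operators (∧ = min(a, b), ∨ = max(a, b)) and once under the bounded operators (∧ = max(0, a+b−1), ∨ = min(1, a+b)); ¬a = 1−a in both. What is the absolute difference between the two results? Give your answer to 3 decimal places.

0.260

Under Zadeh (min–max):
  ~T = 1 − 0.74 = 0.26
  ~T & U = min(a, b) on (0.26, 0.36) = 0.26
  T & U = min(a, b) on (0.74, 0.36) = 0.36
  (T & U) & Q = min(a, b) on (0.36, 0.57) = 0.36
  (~T & U) & ((T & U) & Q) = min(a, b) on (0.26, 0.36) = 0.26
  → value = 0.2600
Under bounded:
  ~T = 1 − 0.74 = 0.26
  ~T & U = max(0, a+b−1) on (0.26, 0.36) = 0.00
  T & U = max(0, a+b−1) on (0.74, 0.36) = 0.10
  (T & U) & Q = max(0, a+b−1) on (0.10, 0.57) = 0.00
  (~T & U) & ((T & U) & Q) = max(0, a+b−1) on (0.00, 0.00) = 0.00
  → value = 0.0000
|0.2600 − 0.0000| = 0.260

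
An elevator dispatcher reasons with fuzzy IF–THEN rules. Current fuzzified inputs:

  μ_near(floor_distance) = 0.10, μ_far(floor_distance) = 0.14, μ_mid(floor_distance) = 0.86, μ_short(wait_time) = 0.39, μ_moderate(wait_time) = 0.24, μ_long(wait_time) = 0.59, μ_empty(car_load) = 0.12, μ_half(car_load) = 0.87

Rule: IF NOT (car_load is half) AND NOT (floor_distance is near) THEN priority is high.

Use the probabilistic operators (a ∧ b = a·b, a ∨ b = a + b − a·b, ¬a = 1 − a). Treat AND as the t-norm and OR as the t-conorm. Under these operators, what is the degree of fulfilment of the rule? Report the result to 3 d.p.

0.117

firing strength: ¬half=1−0.87=0.13, ¬near=1−0.10=0.90; AND[a·b] → w = 0.1170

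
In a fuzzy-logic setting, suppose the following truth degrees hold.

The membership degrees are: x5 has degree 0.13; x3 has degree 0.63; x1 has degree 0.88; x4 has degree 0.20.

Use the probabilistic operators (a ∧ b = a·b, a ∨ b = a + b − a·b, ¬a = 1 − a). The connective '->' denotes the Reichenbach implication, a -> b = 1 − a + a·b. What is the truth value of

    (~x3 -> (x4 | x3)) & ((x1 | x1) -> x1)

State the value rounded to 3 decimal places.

0.785

~x3 = 1 − 0.6300 = 0.3700
x4 | x3 = a + b − a·b on (0.2000, 0.6300) = 0.7040
~x3 -> (x4 | x3)  [Reichenbach: 1 − a + a·b] with a=0.3700, b=0.7040 → 0.8905
x1 | x1 = a + b − a·b on (0.8800, 0.8800) = 0.9856
(x1 | x1) -> x1  [Reichenbach: 1 − a + a·b] with a=0.9856, b=0.8800 → 0.8817
(~x3 -> (x4 | x3)) & ((x1 | x1) -> x1) = a·b on (0.8905, 0.8817) = 0.7852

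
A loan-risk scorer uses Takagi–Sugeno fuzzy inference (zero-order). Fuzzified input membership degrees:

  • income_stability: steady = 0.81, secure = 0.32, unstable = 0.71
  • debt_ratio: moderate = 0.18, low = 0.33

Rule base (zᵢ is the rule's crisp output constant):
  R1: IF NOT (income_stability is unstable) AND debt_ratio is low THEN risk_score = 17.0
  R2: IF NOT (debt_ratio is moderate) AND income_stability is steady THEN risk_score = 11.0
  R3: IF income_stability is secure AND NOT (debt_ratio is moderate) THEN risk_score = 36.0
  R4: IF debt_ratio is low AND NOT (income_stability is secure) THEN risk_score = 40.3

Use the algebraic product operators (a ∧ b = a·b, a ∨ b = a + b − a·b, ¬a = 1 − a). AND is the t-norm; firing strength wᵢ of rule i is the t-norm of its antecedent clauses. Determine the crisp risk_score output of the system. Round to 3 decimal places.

21.996

R1 (z=17.0): ¬unstable=1−0.71=0.29, low=0.33; AND[a·b] → w = 0.0957
R2 (z=11.0): ¬moderate=1−0.18=0.82, steady=0.81; AND[a·b] → w = 0.6642
R3 (z=36.0): secure=0.32, ¬moderate=1−0.18=0.82; AND[a·b] → w = 0.2624
R4 (z=40.3): low=0.33, ¬secure=1−0.32=0.68; AND[a·b] → w = 0.2244
Weighted average = (0.0957·17.0 + 0.6642·11.0 + 0.2624·36.0 + 0.2244·40.3) / (0.0957 + 0.6642 + 0.2624 + 0.2244)
  = 27.4228 / 1.2467 = 21.996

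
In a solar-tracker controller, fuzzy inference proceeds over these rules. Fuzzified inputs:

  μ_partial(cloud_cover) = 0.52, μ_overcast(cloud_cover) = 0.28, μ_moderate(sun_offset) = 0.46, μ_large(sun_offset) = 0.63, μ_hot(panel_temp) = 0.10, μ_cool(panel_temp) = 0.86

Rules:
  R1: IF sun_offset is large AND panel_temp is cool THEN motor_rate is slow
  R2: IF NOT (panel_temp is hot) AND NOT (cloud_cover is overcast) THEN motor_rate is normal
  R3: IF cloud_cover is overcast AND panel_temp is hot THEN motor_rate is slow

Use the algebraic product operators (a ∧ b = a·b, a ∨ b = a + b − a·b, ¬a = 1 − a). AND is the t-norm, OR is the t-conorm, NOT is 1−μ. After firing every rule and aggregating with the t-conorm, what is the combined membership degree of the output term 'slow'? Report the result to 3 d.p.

0.555

R1: large=0.63, cool=0.86; AND[a·b] → w = 0.5418
R2: ¬hot=1−0.10=0.90, ¬overcast=1−0.28=0.72; AND[a·b] → w = 0.6480
R3: overcast=0.28, hot=0.10; AND[a·b] → w = 0.0280
Rules with consequent 'slow': {R1, R3} → strengths 0.5418, 0.0280
Aggregate via t-conorm [a + b − a·b]: 0.5546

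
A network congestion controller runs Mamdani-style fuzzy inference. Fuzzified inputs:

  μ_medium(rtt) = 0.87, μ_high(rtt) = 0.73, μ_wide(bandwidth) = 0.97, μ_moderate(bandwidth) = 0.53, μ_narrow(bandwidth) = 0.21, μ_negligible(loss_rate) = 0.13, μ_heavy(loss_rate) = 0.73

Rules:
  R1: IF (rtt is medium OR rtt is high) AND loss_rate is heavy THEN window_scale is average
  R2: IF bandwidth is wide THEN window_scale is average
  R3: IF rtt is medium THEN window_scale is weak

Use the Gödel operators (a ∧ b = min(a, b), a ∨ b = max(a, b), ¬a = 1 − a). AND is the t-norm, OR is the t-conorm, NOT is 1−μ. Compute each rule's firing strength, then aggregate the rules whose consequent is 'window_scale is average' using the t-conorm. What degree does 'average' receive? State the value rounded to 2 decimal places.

0.97

R1: (medium=0.87 OR high=0.73) = 0.87; AND[min(a, b)] with heavy=0.73 → w = 0.73
R2: wide=0.97 → w = 0.97
R3: medium=0.87 → w = 0.87
Rules with consequent 'average': {R1, R2} → strengths 0.73, 0.97
Aggregate via t-conorm [max(a, b)]: 0.97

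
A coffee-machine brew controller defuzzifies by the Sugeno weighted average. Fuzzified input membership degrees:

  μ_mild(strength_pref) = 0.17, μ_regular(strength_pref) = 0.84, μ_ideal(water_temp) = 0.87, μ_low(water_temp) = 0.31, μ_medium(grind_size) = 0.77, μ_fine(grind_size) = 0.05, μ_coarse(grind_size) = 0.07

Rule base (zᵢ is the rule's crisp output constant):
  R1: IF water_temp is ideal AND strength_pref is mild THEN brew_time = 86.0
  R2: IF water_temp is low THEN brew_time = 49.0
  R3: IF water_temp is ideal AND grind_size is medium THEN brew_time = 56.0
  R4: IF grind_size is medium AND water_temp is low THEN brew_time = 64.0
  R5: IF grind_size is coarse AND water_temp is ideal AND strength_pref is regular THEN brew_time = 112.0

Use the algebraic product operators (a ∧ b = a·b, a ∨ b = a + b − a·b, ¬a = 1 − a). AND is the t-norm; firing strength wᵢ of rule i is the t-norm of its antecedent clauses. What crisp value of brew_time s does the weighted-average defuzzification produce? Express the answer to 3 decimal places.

60.967

R1 (z=86.0): ideal=0.87, mild=0.17; AND[a·b] → w = 0.1479
R2 (z=49.0): low=0.31 → w = 0.3100
R3 (z=56.0): ideal=0.87, medium=0.77; AND[a·b] → w = 0.6699
R4 (z=64.0): medium=0.77, low=0.31; AND[a·b] → w = 0.2387
R5 (z=112.0): coarse=0.07, ideal=0.87, regular=0.84; AND[a·b] → w = 0.0512
Weighted average = (0.1479·86.0 + 0.3100·49.0 + 0.6699·56.0 + 0.2387·64.0 + 0.0512·112.0) / (0.1479 + 0.3100 + 0.6699 + 0.2387 + 0.0512)
  = 86.4301 / 1.4177 = 60.967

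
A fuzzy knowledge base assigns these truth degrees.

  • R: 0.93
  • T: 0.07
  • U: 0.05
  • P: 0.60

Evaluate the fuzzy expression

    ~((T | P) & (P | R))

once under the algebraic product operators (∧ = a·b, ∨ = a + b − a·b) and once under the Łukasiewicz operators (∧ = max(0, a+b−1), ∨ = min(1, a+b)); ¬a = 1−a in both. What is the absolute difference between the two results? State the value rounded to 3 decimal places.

0.060

Under algebraic product:
  T | P = a + b − a·b on (0.0700, 0.6000) = 0.6280
  P | R = a + b − a·b on (0.6000, 0.9300) = 0.9720
  (T | P) & (P | R) = a·b on (0.6280, 0.9720) = 0.6104
  ~((T | P) & (P | R)) = 1 − 0.6104 = 0.3896
  → value = 0.3896
Under Łukasiewicz:
  T | P = min(1, a+b) on (0.07, 0.60) = 0.67
  P | R = min(1, a+b) on (0.60, 0.93) = 1.00
  (T | P) & (P | R) = max(0, a+b−1) on (0.67, 1.00) = 0.67
  ~((T | P) & (P | R)) = 1 − 0.67 = 0.33
  → value = 0.3300
|0.3896 − 0.3300| = 0.060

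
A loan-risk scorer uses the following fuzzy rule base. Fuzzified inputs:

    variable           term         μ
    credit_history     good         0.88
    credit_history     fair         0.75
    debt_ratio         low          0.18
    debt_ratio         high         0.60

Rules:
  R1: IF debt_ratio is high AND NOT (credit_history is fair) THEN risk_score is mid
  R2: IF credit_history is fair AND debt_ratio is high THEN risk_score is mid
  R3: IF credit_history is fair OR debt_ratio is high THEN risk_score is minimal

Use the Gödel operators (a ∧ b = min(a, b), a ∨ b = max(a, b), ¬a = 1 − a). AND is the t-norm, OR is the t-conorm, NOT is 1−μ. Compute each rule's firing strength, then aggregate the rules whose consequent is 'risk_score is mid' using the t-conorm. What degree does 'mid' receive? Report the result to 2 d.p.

0.60

R1: high=0.60, ¬fair=1−0.75=0.25; AND[min(a, b)] → w = 0.25
R2: fair=0.75, high=0.60; AND[min(a, b)] → w = 0.60
R3: fair=0.75, high=0.60; OR[max(a, b)] → w = 0.75
Rules with consequent 'mid': {R1, R2} → strengths 0.25, 0.60
Aggregate via t-conorm [max(a, b)]: 0.60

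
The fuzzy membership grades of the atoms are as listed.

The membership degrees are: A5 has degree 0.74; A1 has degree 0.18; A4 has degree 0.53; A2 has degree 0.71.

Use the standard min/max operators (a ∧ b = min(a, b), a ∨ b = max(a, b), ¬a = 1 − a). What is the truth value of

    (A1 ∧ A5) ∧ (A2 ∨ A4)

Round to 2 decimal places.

A1 ∧ A5 = min(a, b) on (0.18, 0.74) = 0.18
A2 ∨ A4 = max(a, b) on (0.71, 0.53) = 0.71
(A1 ∧ A5) ∧ (A2 ∨ A4) = min(a, b) on (0.18, 0.71) = 0.18

0.18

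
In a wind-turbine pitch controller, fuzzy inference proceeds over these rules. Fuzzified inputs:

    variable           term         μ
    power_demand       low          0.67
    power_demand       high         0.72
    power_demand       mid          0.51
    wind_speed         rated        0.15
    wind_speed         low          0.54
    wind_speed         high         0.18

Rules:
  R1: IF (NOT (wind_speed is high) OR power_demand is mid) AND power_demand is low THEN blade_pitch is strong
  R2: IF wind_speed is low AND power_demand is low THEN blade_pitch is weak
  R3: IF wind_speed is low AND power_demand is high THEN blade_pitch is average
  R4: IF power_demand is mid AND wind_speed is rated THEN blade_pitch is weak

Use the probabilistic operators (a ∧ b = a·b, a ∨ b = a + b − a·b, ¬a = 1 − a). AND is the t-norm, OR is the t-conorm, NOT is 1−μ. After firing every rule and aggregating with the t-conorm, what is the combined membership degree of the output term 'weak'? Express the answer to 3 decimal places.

R1: (¬high=1−0.18=0.82 OR mid=0.51) = 0.9118; AND[a·b] with low=0.67 → w = 0.6109
R2: low=0.54, low=0.67; AND[a·b] → w = 0.3618
R3: low=0.54, high=0.72; AND[a·b] → w = 0.3888
R4: mid=0.51, rated=0.15; AND[a·b] → w = 0.0765
Rules with consequent 'weak': {R2, R4} → strengths 0.3618, 0.0765
Aggregate via t-conorm [a + b − a·b]: 0.4106

0.411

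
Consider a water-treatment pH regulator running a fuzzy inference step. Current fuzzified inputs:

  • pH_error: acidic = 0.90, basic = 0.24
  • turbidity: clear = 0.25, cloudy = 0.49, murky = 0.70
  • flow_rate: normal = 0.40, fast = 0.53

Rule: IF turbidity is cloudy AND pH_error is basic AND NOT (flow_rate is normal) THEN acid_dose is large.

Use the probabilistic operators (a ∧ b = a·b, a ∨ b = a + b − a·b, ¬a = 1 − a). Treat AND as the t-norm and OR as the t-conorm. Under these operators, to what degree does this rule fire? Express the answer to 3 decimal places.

firing strength: cloudy=0.49, basic=0.24, ¬normal=1−0.40=0.60; AND[a·b] → w = 0.0706

0.071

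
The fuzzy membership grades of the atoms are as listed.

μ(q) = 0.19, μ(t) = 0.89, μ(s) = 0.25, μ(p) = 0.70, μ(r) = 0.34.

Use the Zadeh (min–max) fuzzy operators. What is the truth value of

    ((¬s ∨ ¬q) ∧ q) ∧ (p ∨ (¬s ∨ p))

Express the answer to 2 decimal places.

¬s = 1 − 0.25 = 0.75
¬q = 1 − 0.19 = 0.81
¬s ∨ ¬q = max(a, b) on (0.75, 0.81) = 0.81
(¬s ∨ ¬q) ∧ q = min(a, b) on (0.81, 0.19) = 0.19
¬s = 1 − 0.25 = 0.75
¬s ∨ p = max(a, b) on (0.75, 0.70) = 0.75
p ∨ (¬s ∨ p) = max(a, b) on (0.70, 0.75) = 0.75
((¬s ∨ ¬q) ∧ q) ∧ (p ∨ (¬s ∨ p)) = min(a, b) on (0.19, 0.75) = 0.19

0.19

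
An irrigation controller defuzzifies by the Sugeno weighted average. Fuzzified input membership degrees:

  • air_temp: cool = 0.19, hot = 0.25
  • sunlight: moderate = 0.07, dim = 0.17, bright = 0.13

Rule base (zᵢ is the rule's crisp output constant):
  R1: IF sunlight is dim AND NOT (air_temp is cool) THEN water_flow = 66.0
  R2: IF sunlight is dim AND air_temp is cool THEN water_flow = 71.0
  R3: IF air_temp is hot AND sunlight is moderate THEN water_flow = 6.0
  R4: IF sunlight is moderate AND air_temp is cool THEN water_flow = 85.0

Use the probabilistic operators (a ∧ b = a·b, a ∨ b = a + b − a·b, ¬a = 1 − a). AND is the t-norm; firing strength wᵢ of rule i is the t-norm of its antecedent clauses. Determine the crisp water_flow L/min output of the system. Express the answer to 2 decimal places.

62.83

R1 (z=66.0): dim=0.17, ¬cool=1−0.19=0.81; AND[a·b] → w = 0.1377
R2 (z=71.0): dim=0.17, cool=0.19; AND[a·b] → w = 0.0323
R3 (z=6.0): hot=0.25, moderate=0.07; AND[a·b] → w = 0.0175
R4 (z=85.0): moderate=0.07, cool=0.19; AND[a·b] → w = 0.0133
Weighted average = (0.1377·66.0 + 0.0323·71.0 + 0.0175·6.0 + 0.0133·85.0) / (0.1377 + 0.0323 + 0.0175 + 0.0133)
  = 12.6170 / 0.2008 = 62.83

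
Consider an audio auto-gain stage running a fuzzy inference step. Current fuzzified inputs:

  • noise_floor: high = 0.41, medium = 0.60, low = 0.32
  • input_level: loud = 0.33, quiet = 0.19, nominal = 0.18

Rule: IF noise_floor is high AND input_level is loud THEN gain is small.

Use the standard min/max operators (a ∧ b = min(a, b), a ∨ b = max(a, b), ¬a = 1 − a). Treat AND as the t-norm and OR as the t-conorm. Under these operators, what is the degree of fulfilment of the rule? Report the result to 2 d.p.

firing strength: high=0.41, loud=0.33; AND[min(a, b)] → w = 0.33

0.33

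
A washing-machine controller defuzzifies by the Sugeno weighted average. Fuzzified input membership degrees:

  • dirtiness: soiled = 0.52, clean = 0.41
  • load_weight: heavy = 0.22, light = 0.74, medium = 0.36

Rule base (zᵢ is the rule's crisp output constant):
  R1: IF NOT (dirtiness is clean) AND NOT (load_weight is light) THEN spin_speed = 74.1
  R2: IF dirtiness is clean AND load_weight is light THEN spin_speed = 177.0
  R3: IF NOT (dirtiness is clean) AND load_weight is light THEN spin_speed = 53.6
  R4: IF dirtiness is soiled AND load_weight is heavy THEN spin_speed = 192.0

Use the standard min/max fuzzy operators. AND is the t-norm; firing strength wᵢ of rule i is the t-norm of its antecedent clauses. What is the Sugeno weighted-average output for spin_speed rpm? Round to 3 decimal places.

R1 (z=74.1): ¬clean=1−0.41=0.59, ¬light=1−0.74=0.26; AND[min(a, b)] → w = 0.26
R2 (z=177.0): clean=0.41, light=0.74; AND[min(a, b)] → w = 0.41
R3 (z=53.6): ¬clean=1−0.41=0.59, light=0.74; AND[min(a, b)] → w = 0.59
R4 (z=192.0): soiled=0.52, heavy=0.22; AND[min(a, b)] → w = 0.22
Weighted average = (0.26·74.1 + 0.41·177.0 + 0.59·53.6 + 0.22·192.0) / (0.26 + 0.41 + 0.59 + 0.22)
  = 165.7000 / 1.4800 = 111.959

111.959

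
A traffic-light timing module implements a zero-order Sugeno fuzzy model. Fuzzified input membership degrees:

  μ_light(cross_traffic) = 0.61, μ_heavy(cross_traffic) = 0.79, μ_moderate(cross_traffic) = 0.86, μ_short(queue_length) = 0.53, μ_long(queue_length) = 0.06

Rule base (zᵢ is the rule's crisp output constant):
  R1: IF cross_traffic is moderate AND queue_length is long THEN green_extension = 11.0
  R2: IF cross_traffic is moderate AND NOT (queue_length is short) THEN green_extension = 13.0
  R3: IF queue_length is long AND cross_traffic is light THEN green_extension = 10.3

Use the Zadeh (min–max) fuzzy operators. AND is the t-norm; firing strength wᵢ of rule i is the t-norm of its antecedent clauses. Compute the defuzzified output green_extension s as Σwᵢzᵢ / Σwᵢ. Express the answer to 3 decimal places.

12.522

R1 (z=11.0): moderate=0.86, long=0.06; AND[min(a, b)] → w = 0.06
R2 (z=13.0): moderate=0.86, ¬short=1−0.53=0.47; AND[min(a, b)] → w = 0.47
R3 (z=10.3): long=0.06, light=0.61; AND[min(a, b)] → w = 0.06
Weighted average = (0.06·11.0 + 0.47·13.0 + 0.06·10.3) / (0.06 + 0.47 + 0.06)
  = 7.3880 / 0.5900 = 12.522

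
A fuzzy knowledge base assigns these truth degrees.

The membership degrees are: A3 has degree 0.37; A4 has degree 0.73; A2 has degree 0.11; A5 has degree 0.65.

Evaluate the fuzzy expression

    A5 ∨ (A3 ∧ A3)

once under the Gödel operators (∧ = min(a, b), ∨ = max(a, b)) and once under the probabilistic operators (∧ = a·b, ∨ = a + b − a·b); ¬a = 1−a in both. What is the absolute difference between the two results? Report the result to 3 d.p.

0.048

Under Gödel:
  A3 ∧ A3 = min(a, b) on (0.37, 0.37) = 0.37
  A5 ∨ (A3 ∧ A3) = max(a, b) on (0.65, 0.37) = 0.65
  → value = 0.6500
Under probabilistic:
  A3 ∧ A3 = a·b on (0.3700, 0.3700) = 0.1369
  A5 ∨ (A3 ∧ A3) = a + b − a·b on (0.6500, 0.1369) = 0.6979
  → value = 0.6979
|0.6500 − 0.6979| = 0.048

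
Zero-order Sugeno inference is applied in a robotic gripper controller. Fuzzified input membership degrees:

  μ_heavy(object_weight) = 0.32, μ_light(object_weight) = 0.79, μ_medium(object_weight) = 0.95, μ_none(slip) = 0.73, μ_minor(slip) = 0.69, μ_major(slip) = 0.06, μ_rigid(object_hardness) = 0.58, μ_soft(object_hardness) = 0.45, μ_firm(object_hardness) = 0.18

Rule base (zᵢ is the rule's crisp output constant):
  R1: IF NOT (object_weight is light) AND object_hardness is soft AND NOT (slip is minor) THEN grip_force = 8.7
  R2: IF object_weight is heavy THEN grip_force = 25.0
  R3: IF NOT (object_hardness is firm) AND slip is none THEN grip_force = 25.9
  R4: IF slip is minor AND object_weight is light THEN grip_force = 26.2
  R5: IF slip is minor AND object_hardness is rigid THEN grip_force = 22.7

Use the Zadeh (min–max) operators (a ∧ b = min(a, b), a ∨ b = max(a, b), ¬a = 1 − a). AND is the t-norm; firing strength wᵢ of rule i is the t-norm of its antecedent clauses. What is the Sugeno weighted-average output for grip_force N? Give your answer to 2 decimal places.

R1 (z=8.7): ¬light=1−0.79=0.21, soft=0.45, ¬minor=1−0.69=0.31; AND[min(a, b)] → w = 0.21
R2 (z=25.0): heavy=0.32 → w = 0.32
R3 (z=25.9): ¬firm=1−0.18=0.82, none=0.73; AND[min(a, b)] → w = 0.73
R4 (z=26.2): minor=0.69, light=0.79; AND[min(a, b)] → w = 0.69
R5 (z=22.7): minor=0.69, rigid=0.58; AND[min(a, b)] → w = 0.58
Weighted average = (0.21·8.7 + 0.32·25.0 + 0.73·25.9 + 0.69·26.2 + 0.58·22.7) / (0.21 + 0.32 + 0.73 + 0.69 + 0.58)
  = 59.9780 / 2.5300 = 23.71

23.71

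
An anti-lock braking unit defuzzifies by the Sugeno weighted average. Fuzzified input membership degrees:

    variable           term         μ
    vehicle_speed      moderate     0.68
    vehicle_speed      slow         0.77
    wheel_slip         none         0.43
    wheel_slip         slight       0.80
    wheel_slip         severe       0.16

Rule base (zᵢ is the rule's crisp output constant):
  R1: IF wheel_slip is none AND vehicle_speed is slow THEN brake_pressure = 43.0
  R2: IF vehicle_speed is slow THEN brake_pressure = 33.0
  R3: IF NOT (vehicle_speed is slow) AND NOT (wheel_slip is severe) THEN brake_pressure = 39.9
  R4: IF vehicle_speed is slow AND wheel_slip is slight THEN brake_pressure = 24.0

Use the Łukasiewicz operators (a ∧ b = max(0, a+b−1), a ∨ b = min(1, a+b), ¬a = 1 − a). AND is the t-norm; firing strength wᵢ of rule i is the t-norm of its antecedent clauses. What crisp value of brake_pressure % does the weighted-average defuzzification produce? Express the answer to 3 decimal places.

R1 (z=43.0): none=0.43, slow=0.77; AND[max(0, a+b−1)] → w = 0.20
R2 (z=33.0): slow=0.77 → w = 0.77
R3 (z=39.9): ¬slow=1−0.77=0.23, ¬severe=1−0.16=0.84; AND[max(0, a+b−1)] → w = 0.07
R4 (z=24.0): slow=0.77, slight=0.80; AND[max(0, a+b−1)] → w = 0.57
Weighted average = (0.20·43.0 + 0.77·33.0 + 0.07·39.9 + 0.57·24.0) / (0.20 + 0.77 + 0.07 + 0.57)
  = 50.4830 / 1.6100 = 31.356

31.356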